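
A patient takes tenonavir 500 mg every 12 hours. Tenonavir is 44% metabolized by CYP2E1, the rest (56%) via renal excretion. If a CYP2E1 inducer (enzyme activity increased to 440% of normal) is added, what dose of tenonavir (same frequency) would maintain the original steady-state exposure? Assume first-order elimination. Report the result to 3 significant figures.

1.25 × 10³ mg

The CYP2E1 pathway (44% of clearance) rises to 4.4× activity: 0.44 × 4.4 = 1.936.
The remaining 56% of clearance is unaffected.
New clearance relative to baseline: 1.936 + 0.56 = 2.496.
Exposure is unchanged when dose changes in proportion to clearance. New dose = 500 mg × 2.496 = 1.25 × 10³ mg.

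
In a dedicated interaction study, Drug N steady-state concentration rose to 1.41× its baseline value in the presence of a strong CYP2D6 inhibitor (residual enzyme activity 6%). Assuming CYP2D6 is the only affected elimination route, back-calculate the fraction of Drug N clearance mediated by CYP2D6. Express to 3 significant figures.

Call the CYP2D6 fraction fm. After the interaction, CL_new/CL_old = fm × 0.06 + (1 − fm).
Steady-state concentration ratio = 1 / (new CL fraction), so new CL fraction = 1 / 1.41 = 0.7092.
fm × 0.06 + 1 − fm = 0.7092  ⇒  fm × (0.06 − 1) = −0.2908  ⇒  fm = 0.309.

0.309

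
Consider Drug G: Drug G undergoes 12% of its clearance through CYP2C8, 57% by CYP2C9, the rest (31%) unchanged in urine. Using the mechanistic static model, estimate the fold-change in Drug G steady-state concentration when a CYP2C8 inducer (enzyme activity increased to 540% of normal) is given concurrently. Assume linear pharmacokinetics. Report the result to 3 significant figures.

The CYP2C8 pathway (12% of clearance) rises to 5.4× activity: 0.12 × 5.4 = 0.648.
CYP2C9 (57%) and the residual 31% are unaffected.
New clearance relative to baseline: 0.648 + 0.57 + 0.31 = 1.528.
Steady-state concentration is inversely proportional to clearance, so the fold-change is 1 / 1.528 = 0.654.

0.654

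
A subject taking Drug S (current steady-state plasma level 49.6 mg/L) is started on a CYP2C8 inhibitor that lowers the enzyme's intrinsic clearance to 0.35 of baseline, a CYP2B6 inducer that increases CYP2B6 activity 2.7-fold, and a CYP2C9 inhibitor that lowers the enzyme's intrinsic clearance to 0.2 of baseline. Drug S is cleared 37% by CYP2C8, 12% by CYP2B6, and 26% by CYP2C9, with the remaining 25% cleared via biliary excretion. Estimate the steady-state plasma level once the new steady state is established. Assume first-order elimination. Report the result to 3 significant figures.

65.7 mg/L

The CYP2C8 pathway (37% of clearance) drops to 0.35× activity: 0.37 × 0.35 = 0.1295.
The CYP2B6 pathway (12% of clearance) rises to 2.7× activity: 0.12 × 2.7 = 0.324.
The CYP2C9 pathway (26% of clearance) drops to 0.2× activity: 0.26 × 0.2 = 0.052.
Non-CYP routes (25%) are unchanged.
New clearance relative to baseline: 0.1295 + 0.324 + 0.052 + 0.25 = 0.7555.
Steady-state plasma level ∝ 1/CL: new value = 49.6 / 0.7555 = 65.7 mg/L.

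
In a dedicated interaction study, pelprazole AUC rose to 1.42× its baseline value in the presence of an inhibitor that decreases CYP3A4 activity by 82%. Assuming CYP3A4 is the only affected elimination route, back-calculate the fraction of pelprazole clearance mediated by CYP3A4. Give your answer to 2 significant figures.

Call the CYP3A4 fraction fm. After the interaction, CL_new/CL_old = fm × 0.18 + (1 − fm).
AUC ratio = 1 / (new CL fraction), so new CL fraction = 1 / 1.42 = 0.7042.
fm × 0.18 + 1 − fm = 0.7042  ⇒  fm × (0.18 − 1) = −0.2958  ⇒  fm = 0.36.

0.36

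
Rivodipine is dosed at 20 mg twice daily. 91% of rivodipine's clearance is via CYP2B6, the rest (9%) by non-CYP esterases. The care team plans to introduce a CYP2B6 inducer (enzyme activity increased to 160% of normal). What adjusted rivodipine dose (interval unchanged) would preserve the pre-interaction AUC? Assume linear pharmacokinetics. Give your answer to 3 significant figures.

The CYP2B6 pathway (91% of clearance) is boosted to 1.6× activity: 0.91 × 1.6 = 1.456.
The remaining 9% of clearance is unaffected.
CL_new/CL_old = 1.456 + 0.09 = 1.546.
Css,avg = (dose rate)/CL, so holding Css fixed requires dose ∝ CL: 20 × 1.546 = 30.9 mg.

30.9 mg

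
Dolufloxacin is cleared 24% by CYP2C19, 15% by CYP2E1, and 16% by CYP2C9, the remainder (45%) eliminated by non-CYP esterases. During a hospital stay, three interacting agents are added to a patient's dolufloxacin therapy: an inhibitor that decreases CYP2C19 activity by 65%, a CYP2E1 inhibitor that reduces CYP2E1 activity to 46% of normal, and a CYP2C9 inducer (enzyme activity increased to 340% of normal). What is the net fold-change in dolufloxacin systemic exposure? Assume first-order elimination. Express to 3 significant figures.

0.872

The CYP2C19 pathway (24% of clearance) drops to 0.35× activity: 0.24 × 0.35 = 0.084.
The CYP2E1 pathway (15% of clearance) drops to 0.46× activity: 0.15 × 0.46 = 0.069.
The CYP2C9 pathway (16% of clearance) rises to 3.4× activity: 0.16 × 3.4 = 0.544.
The remaining 45% of clearance is unaffected.
CL_new/CL_old = 0.084 + 0.069 + 0.544 + 0.45 = 1.147.
Systemic exposure ∝ 1/CL: fold-change = 1 / 1.147 = 0.872.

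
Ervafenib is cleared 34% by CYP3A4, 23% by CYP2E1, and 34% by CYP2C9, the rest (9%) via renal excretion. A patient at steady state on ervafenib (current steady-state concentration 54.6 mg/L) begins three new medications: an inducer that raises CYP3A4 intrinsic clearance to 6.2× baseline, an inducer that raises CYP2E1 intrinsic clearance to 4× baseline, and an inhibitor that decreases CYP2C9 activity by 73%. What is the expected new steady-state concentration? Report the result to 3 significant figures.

17.0 mg/L

The CYP3A4 pathway (34% of clearance) is boosted to 6.2× activity: 0.34 × 6.2 = 2.108.
The CYP2E1 pathway (23% of clearance) increases to 4× activity: 0.23 × 4 = 0.92.
The CYP2C9 pathway (34% of clearance) falls to 0.27× activity: 0.34 × 0.27 = 0.0918.
The remaining 9% of clearance is unaffected.
Relative clearance = 2.108 + 0.92 + 0.0918 + 0.09 = 3.2098.
Steady-state concentration ∝ 1/CL: new value = 54.6 / 3.2098 = 17.0 mg/L.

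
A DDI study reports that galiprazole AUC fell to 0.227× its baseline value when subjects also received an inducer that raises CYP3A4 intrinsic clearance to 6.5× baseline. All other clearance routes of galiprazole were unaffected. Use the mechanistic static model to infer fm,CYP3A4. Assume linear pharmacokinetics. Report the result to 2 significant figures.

0.62

Call the CYP3A4 fraction fm. After the interaction, CL_new/CL_old = fm × 6.5 + (1 − fm).
AUC ratio = 1 / (new CL fraction), so new CL fraction = 1 / 0.227 = 4.405.
fm × 6.5 + 1 − fm = 4.405  ⇒  fm × (6.5 − 1) = 3.405  ⇒  fm = 0.62.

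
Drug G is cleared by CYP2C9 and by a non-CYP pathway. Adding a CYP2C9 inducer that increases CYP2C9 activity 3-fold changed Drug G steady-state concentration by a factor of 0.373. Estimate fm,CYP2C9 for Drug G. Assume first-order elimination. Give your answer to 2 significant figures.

0.84

Let fm be the CYP2C9 fraction. New clearance relative to baseline = fm × 3 + (1 − fm).
Steady-state concentration ratio = 1 / (new CL fraction), so new CL fraction = 1 / 0.373 = 2.681.
fm × 3 + 1 − fm = 2.681  ⇒  fm × (3 − 1) = 1.681  ⇒  fm = 0.84.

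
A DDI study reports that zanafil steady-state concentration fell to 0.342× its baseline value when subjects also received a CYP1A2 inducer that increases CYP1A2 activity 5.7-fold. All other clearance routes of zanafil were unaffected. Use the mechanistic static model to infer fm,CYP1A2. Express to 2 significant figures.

0.41

Call the CYP1A2 fraction fm. After the interaction, CL_new/CL_old = fm × 5.7 + (1 − fm).
Steady-state concentration ratio = 1 / (new CL fraction), so new CL fraction = 1 / 0.342 = 2.924.
fm × 5.7 + 1 − fm = 2.924  ⇒  fm × (5.7 − 1) = 1.924  ⇒  fm = 0.41.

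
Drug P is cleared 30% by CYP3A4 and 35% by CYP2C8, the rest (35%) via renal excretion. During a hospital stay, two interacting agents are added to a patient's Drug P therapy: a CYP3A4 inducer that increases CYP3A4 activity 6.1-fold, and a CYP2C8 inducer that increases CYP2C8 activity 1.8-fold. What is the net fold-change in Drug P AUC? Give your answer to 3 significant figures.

0.356

The CYP3A4 pathway (30% of clearance) rises to 6.1× activity: 0.3 × 6.1 = 1.83.
The CYP2C8 pathway (35% of clearance) rises to 1.8× activity: 0.35 × 1.8 = 0.63.
The remaining 35% of clearance is unaffected.
New clearance relative to baseline: 1.83 + 0.63 + 0.35 = 2.81.
Because AUC varies inversely with clearance, the combined effect is 1 / 2.81 = 0.356.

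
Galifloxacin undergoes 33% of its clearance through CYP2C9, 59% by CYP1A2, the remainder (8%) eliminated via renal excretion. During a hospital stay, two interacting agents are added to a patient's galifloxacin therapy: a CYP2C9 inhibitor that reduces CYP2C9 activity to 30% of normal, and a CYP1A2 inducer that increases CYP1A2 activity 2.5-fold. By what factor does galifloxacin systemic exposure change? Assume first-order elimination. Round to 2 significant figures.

The CYP2C9 pathway (33% of clearance) falls to 0.3× activity: 0.33 × 0.3 = 0.099.
The CYP1A2 pathway (59% of clearance) increases to 2.5× activity: 0.59 × 2.5 = 1.475.
The remaining 8% of clearance is unaffected.
Relative clearance = 0.099 + 1.475 + 0.08 = 1.654.
Systemic exposure ∝ 1/CL: fold-change = 1 / 1.654 = 0.60.

0.60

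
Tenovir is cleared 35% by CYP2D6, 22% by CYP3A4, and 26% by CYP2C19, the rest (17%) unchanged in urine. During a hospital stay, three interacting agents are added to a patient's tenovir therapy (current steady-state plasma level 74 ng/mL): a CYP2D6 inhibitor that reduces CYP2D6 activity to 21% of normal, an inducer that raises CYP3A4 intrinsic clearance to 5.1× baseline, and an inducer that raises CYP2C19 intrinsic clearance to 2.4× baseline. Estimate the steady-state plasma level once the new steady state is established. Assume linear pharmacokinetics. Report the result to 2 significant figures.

37 ng/mL

The CYP2D6 pathway (35% of clearance) is reduced to 0.21× activity: 0.35 × 0.21 = 0.0735.
The CYP3A4 pathway (22% of clearance) is boosted to 5.1× activity: 0.22 × 5.1 = 1.122.
The CYP2C19 pathway (26% of clearance) is boosted to 2.4× activity: 0.26 × 2.4 = 0.624.
Non-CYP routes (17%) are unchanged.
New clearance relative to baseline: 0.0735 + 1.122 + 0.624 + 0.17 = 1.9895.
Dividing the baseline by the relative clearance: 74 / 1.9895 = 37 ng/mL.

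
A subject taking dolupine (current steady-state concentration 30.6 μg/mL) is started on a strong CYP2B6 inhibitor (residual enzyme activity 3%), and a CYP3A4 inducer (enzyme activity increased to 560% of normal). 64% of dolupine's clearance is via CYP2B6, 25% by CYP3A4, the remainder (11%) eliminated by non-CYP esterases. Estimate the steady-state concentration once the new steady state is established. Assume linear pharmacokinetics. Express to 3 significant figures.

The CYP2B6 pathway (64% of clearance) is reduced to 0.03× activity: 0.64 × 0.03 = 0.0192.
The CYP3A4 pathway (25% of clearance) rises to 5.6× activity: 0.25 × 5.6 = 1.4.
Non-CYP routes (11%) are unchanged.
Relative clearance = 0.0192 + 1.4 + 0.11 = 1.5292.
Steady-state concentration ∝ 1/CL: new value = 30.6 / 1.5292 = 20.0 μg/mL.

20.0 μg/mL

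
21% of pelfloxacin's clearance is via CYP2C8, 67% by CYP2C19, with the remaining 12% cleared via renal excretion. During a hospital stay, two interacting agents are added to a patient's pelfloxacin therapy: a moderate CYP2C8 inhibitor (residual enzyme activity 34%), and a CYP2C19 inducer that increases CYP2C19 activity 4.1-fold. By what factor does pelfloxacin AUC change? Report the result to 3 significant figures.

The CYP2C8 pathway (21% of clearance) falls to 0.34× activity: 0.21 × 0.34 = 0.0714.
The CYP2C19 pathway (67% of clearance) increases to 4.1× activity: 0.67 × 4.1 = 2.747.
Non-CYP routes (12%) are unchanged.
New clearance relative to baseline: 0.0714 + 2.747 + 0.12 = 2.9384.
AUC ∝ 1/CL: fold-change = 1 / 2.9384 = 0.340.

0.340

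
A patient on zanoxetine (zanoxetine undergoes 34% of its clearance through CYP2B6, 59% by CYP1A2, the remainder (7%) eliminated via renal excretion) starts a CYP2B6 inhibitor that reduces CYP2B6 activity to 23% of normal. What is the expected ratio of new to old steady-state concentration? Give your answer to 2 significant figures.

1.4

The CYP2B6 pathway (34% of clearance) is reduced to 0.23× activity: 0.34 × 0.23 = 0.0782.
CYP1A2 (59%) and the residual 7% are unaffected.
CL_new/CL_old = 0.0782 + 0.59 + 0.07 = 0.7382.
Since steady-state concentration ∝ 1/CL, the ratio is 1 / 0.7382 = 1.4.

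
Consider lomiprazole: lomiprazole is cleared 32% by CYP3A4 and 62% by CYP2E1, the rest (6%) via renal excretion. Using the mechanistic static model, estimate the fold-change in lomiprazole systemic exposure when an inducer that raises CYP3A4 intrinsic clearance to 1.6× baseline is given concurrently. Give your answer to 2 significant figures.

0.84

CYP3A4: 0.32 × 1.6 = 0.512
CYP2E1: 0.62 (unchanged)
Other: 0.06 (unchanged)
CL_new/CL_old = 0.512 + 0.62 + 0.06 = 1.192.
Systemic exposure is inversely proportional to clearance, so the fold-change is 1 / 1.192 = 0.84.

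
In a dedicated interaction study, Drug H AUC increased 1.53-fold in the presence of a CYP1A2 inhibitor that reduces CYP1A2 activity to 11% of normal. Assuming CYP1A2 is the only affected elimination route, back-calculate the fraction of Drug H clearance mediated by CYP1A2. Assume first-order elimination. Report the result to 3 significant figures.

Let x = fm,CYP1A2. Because AUC ∝ 1/CL, relative clearance fell to 1/1.53 = 0.6536.
Only the CYP1A2 route changed, so 0.6536 = x·0.11 + (1 − x), giving x = 0.389.

0.389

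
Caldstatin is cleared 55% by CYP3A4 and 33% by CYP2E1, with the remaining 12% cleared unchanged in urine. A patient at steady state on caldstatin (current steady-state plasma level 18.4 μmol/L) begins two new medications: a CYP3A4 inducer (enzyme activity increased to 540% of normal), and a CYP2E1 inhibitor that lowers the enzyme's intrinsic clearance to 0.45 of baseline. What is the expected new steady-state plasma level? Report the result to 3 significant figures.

5.68 μmol/L

CYP3A4: 0.55 × 5.4 = 2.97
CYP2E1: 0.33 × 0.45 = 0.1485
Other: 0.12 (unchanged)
Relative clearance = 2.97 + 0.1485 + 0.12 = 3.2385.
New steady-state plasma level = 18.4 / 3.2385 = 5.68 μmol/L (concentration scales inversely with clearance).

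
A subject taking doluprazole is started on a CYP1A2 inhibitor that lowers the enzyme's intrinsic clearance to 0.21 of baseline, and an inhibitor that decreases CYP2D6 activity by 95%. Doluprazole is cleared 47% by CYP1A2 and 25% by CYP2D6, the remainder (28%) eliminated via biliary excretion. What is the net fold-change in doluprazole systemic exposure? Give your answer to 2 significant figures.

2.6

The CYP1A2 pathway (47% of clearance) is reduced to 0.21× activity: 0.47 × 0.21 = 0.0987.
The CYP2D6 pathway (25% of clearance) drops to 0.05× activity: 0.25 × 0.05 = 0.0125.
The remaining 28% of clearance is unaffected.
CL_new/CL_old = 0.0987 + 0.0125 + 0.28 = 0.3912.
Because systemic exposure varies inversely with clearance, the combined effect is 1 / 0.3912 = 2.6.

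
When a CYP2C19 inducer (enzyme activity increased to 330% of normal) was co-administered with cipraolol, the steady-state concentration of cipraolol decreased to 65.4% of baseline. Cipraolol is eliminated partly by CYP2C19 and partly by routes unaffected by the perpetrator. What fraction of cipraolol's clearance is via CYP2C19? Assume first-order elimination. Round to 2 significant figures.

0.23

Call the CYP2C19 fraction fm. After the interaction, CL_new/CL_old = fm × 3.3 + (1 − fm).
Steady-state concentration ratio = 1 / (new CL fraction), so new CL fraction = 1 / 0.654 = 1.529.
fm × 3.3 + 1 − fm = 1.529  ⇒  fm × (3.3 − 1) = 0.5291  ⇒  fm = 0.23.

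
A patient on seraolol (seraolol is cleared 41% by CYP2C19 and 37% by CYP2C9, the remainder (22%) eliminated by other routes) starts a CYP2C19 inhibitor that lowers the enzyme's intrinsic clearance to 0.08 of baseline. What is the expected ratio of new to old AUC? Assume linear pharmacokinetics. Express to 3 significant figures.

1.61

CYP2C19: 0.41 × 0.08 = 0.0328
CYP2C9: 0.37 (unchanged)
Other: 0.22 (unchanged)
Relative clearance = 0.0328 + 0.37 + 0.22 = 0.6228.
AUC is inversely proportional to clearance, so the fold-change is 1 / 0.6228 = 1.61.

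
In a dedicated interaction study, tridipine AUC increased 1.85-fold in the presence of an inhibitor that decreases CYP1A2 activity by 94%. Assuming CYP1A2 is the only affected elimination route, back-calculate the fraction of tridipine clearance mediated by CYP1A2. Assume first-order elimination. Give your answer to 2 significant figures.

0.49

CL'/CL = 1 / 1.85 = 0.5405
0.06·fm + (1 − fm) = 0.5405
fm = (0.5405 − 1) / (0.06 − 1) = 0.49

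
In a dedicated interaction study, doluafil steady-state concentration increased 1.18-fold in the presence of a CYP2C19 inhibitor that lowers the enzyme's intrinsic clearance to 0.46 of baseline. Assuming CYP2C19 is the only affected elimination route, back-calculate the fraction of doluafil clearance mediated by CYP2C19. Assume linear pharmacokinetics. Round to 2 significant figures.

0.28

Write x for the fraction cleared via CYP2C19. The observed steady-state concentration change means clearance fell to 1/1.18 = 0.8475 of baseline.
Only the CYP2C19 route changed, so 0.8475 = x·0.46 + (1 − x), giving x = 0.28.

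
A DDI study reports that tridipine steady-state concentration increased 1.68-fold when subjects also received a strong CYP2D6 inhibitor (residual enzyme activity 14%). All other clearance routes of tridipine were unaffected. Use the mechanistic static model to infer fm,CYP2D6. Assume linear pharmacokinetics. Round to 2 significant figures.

0.47

CL'/CL = 1 / 1.68 = 0.5952
0.14·fm + (1 − fm) = 0.5952
fm = (0.5952 − 1) / (0.14 − 1) = 0.47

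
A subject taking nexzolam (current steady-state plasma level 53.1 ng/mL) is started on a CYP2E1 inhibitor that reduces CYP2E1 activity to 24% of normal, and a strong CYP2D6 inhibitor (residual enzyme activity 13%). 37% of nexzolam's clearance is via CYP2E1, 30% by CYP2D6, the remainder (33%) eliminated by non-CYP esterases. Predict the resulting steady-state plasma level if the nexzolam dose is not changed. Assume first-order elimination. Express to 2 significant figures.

The CYP2E1 pathway (37% of clearance) drops to 0.24× activity: 0.37 × 0.24 = 0.0888.
The CYP2D6 pathway (30% of clearance) is reduced to 0.13× activity: 0.3 × 0.13 = 0.039.
Non-CYP routes (33%) are unchanged.
Relative clearance = 0.0888 + 0.039 + 0.33 = 0.4578.
Dividing the baseline by the relative clearance: 53.1 / 0.4578 = 1.2 × 10² ng/mL.

1.2 × 10² ng/mL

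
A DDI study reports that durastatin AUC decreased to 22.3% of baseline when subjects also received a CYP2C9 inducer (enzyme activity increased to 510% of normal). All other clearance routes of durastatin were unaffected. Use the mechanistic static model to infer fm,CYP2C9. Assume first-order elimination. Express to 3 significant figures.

CL'/CL = 1 / 0.223 = 4.484
5.1·fm + (1 − fm) = 4.484
fm = (4.484 − 1) / (5.1 − 1) = 0.850

0.850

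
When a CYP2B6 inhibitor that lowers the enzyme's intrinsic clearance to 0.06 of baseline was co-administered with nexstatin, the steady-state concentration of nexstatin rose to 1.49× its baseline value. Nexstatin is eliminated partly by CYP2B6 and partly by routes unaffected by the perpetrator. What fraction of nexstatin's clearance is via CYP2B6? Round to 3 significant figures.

0.350

Call the CYP2B6 fraction fm. After the interaction, CL_new/CL_old = fm × 0.06 + (1 − fm).
Steady-state concentration ratio = 1 / (new CL fraction), so new CL fraction = 1 / 1.49 = 0.6711.
fm × 0.06 + 1 − fm = 0.6711  ⇒  fm × (0.06 − 1) = −0.3289  ⇒  fm = 0.350.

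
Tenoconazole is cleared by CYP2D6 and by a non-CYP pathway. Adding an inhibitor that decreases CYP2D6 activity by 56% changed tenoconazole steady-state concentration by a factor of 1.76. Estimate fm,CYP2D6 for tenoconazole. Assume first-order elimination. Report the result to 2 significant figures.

CL'/CL = 1 / 1.76 = 0.5682
0.44·fm + (1 − fm) = 0.5682
fm = (0.5682 − 1) / (0.44 − 1) = 0.77

0.77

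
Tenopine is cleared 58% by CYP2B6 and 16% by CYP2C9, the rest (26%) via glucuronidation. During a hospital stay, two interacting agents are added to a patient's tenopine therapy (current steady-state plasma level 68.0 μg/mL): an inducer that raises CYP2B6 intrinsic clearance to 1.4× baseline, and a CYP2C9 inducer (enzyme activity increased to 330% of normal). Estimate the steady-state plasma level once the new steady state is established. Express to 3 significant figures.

CYP2B6: 0.58 × 1.4 = 0.812
CYP2C9: 0.16 × 3.3 = 0.528
Other: 0.26 (unchanged)
CL_new/CL_old = 0.812 + 0.528 + 0.26 = 1.6.
New steady-state plasma level = 68.0 / 1.6 = 42.5 μg/mL (concentration scales inversely with clearance).

42.5 μg/mL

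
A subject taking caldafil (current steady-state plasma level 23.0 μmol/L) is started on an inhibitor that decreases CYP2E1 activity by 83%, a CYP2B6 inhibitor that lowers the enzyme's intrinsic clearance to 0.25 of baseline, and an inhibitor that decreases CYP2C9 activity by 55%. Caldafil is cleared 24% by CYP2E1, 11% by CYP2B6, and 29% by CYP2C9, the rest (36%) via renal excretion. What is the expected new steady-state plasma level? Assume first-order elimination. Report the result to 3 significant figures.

41.2 μmol/L

CYP2E1: 0.24 × 0.17 = 0.0408
CYP2B6: 0.11 × 0.25 = 0.0275
CYP2C9: 0.29 × 0.45 = 0.1305
Other: 0.36 (unchanged)
Relative clearance = 0.0408 + 0.0275 + 0.1305 + 0.36 = 0.5588.
Dividing the baseline by the relative clearance: 23.0 / 0.5588 = 41.2 μmol/L.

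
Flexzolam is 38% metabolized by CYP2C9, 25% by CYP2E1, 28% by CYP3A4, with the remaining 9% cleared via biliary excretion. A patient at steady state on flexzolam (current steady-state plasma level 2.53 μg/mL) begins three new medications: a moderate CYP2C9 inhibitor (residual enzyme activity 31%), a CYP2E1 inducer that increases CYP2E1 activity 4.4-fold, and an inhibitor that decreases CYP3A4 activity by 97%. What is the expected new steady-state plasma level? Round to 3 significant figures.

The CYP2C9 pathway (38% of clearance) falls to 0.31× activity: 0.38 × 0.31 = 0.1178.
The CYP2E1 pathway (25% of clearance) rises to 4.4× activity: 0.25 × 4.4 = 1.1.
The CYP3A4 pathway (28% of clearance) is reduced to 0.03× activity: 0.28 × 0.03 = 0.0084.
Non-CYP routes (9%) are unchanged.
New clearance relative to baseline: 0.1178 + 1.1 + 0.0084 + 0.09 = 1.3162.
Dividing the baseline by the relative clearance: 2.53 / 1.3162 = 1.92 μg/mL.

1.92 μg/mL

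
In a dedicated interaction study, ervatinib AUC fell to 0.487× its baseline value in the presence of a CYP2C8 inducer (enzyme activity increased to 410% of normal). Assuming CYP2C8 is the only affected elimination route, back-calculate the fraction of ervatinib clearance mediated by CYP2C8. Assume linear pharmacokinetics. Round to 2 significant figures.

0.34

CL'/CL = 1 / 0.487 = 2.053
4.1·fm + (1 − fm) = 2.053
fm = (2.053 − 1) / (4.1 − 1) = 0.34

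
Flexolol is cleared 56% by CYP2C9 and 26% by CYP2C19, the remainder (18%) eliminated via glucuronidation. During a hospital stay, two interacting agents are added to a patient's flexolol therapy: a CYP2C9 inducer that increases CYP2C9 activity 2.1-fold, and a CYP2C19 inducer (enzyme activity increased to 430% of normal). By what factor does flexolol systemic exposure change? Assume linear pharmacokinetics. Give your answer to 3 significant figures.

0.404

The CYP2C9 pathway (56% of clearance) rises to 2.1× activity: 0.56 × 2.1 = 1.176.
The CYP2C19 pathway (26% of clearance) rises to 4.3× activity: 0.26 × 4.3 = 1.118.
Non-CYP routes (18%) are unchanged.
New clearance relative to baseline: 1.176 + 1.118 + 0.18 = 2.474.
Net systemic exposure ratio = 1 / 2.474 = 0.404.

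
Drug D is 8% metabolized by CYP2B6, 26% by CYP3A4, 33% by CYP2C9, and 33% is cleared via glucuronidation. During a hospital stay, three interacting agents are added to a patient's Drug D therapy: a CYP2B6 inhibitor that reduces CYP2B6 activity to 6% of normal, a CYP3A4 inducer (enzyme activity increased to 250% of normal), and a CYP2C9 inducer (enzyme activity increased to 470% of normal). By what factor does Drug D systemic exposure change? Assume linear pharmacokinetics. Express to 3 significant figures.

0.394

The CYP2B6 pathway (8% of clearance) falls to 0.06× activity: 0.08 × 0.06 = 0.0048.
The CYP3A4 pathway (26% of clearance) increases to 2.5× activity: 0.26 × 2.5 = 0.65.
The CYP2C9 pathway (33% of clearance) rises to 4.7× activity: 0.33 × 4.7 = 1.551.
The remaining 33% of clearance is unaffected.
New clearance relative to baseline: 0.0048 + 0.65 + 1.551 + 0.33 = 2.5358.
Net systemic exposure ratio = 1 / 2.5358 = 0.394.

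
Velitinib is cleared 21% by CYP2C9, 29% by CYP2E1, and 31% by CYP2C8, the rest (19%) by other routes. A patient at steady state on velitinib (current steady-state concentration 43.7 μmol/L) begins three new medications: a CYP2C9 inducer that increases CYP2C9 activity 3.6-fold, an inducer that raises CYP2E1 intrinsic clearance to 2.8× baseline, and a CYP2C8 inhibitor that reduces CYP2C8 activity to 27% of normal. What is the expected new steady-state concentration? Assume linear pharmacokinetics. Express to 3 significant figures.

23.7 μmol/L

The CYP2C9 pathway (21% of clearance) increases to 3.6× activity: 0.21 × 3.6 = 0.756.
The CYP2E1 pathway (29% of clearance) is boosted to 2.8× activity: 0.29 × 2.8 = 0.812.
The CYP2C8 pathway (31% of clearance) drops to 0.27× activity: 0.31 × 0.27 = 0.0837.
Non-CYP routes (19%) are unchanged.
New clearance relative to baseline: 0.756 + 0.812 + 0.0837 + 0.19 = 1.8417.
Dividing the baseline by the relative clearance: 43.7 / 1.8417 = 23.7 μmol/L.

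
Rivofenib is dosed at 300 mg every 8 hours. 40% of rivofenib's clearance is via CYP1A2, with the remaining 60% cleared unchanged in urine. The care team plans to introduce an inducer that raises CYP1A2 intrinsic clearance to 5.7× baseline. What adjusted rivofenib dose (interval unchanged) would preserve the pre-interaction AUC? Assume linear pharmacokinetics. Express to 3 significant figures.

The CYP1A2 pathway (40% of clearance) rises to 5.7× activity: 0.4 × 5.7 = 2.28.
Non-CYP routes (60%) are unchanged.
New clearance relative to baseline: 2.28 + 0.6 = 2.88.
To maintain the same steady-state level, dose must scale with clearance: new dose = 300 × 2.88 = 864 mg.

864 mg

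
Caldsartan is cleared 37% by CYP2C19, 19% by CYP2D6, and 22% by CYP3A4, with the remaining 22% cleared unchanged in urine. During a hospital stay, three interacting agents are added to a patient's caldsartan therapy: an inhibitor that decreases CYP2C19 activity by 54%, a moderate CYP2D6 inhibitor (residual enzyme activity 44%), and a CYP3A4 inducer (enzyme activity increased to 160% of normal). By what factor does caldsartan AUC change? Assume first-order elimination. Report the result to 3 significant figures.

The CYP2C19 pathway (37% of clearance) falls to 0.46× activity: 0.37 × 0.46 = 0.1702.
The CYP2D6 pathway (19% of clearance) falls to 0.44× activity: 0.19 × 0.44 = 0.0836.
The CYP3A4 pathway (22% of clearance) is boosted to 1.6× activity: 0.22 × 1.6 = 0.352.
Non-CYP routes (22%) are unchanged.
CL_new/CL_old = 0.1702 + 0.0836 + 0.352 + 0.22 = 0.8258.
AUC ∝ 1/CL: fold-change = 1 / 0.8258 = 1.21.

1.21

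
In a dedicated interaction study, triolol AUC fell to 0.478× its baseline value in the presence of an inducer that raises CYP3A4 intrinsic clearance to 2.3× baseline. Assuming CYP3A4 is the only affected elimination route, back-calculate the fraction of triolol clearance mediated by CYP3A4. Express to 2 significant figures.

0.84

Let fm be the CYP3A4 fraction. New clearance relative to baseline = fm × 2.3 + (1 − fm).
AUC ratio = 1 / (new CL fraction), so new CL fraction = 1 / 0.478 = 2.092.
fm × 2.3 + 1 − fm = 2.092  ⇒  fm × (2.3 − 1) = 1.092  ⇒  fm = 0.84.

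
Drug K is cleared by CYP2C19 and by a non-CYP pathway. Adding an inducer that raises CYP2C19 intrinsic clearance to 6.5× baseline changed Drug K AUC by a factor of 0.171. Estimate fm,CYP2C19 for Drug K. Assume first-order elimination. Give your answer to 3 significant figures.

Write x for the fraction cleared via CYP2C19. The observed AUC change means clearance rose to 1/0.171 = 5.848 of baseline.
Only the CYP2C19 route changed, so 5.848 = x·6.5 + (1 − x), giving x = 0.881.

0.881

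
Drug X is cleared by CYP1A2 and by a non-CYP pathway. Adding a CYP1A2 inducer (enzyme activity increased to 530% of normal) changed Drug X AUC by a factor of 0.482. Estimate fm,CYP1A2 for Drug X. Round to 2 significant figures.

Write x for the fraction cleared via CYP1A2. The observed AUC change means clearance rose to 1/0.482 = 2.075 of baseline.
Setting x·5.3 + (1 − x) = 2.075 and solving: x = (2.075 − 1)/(5.3 − 1) = 0.25.

0.25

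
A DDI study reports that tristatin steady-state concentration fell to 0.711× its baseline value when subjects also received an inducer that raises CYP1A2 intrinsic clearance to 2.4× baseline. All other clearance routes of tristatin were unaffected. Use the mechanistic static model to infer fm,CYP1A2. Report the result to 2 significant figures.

0.29

Let x = fm,CYP1A2. Because steady-state concentration ∝ 1/CL, relative clearance rose to 1/0.711 = 1.406.
Only the CYP1A2 route changed, so 1.406 = x·2.4 + (1 − x), giving x = 0.29.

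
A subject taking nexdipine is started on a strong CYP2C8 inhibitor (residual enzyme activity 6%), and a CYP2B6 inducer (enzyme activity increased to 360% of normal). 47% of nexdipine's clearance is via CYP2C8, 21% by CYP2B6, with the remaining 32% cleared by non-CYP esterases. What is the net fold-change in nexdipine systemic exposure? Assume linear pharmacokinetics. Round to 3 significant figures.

The CYP2C8 pathway (47% of clearance) falls to 0.06× activity: 0.47 × 0.06 = 0.0282.
The CYP2B6 pathway (21% of clearance) rises to 3.6× activity: 0.21 × 3.6 = 0.756.
Non-CYP routes (32%) are unchanged.
Relative clearance = 0.0282 + 0.756 + 0.32 = 1.1042.
Because systemic exposure varies inversely with clearance, the combined effect is 1 / 1.1042 = 0.906.

0.906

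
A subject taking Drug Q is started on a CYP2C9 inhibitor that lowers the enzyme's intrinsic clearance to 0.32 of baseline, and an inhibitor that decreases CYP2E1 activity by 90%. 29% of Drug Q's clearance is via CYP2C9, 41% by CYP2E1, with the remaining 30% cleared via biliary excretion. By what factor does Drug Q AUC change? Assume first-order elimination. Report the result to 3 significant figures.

2.31

CYP2C9: 0.29 × 0.32 = 0.0928
CYP2E1: 0.41 × 0.1 = 0.041
Other: 0.3 (unchanged)
Relative clearance = 0.0928 + 0.041 + 0.3 = 0.4338.
AUC ∝ 1/CL: fold-change = 1 / 0.4338 = 2.31.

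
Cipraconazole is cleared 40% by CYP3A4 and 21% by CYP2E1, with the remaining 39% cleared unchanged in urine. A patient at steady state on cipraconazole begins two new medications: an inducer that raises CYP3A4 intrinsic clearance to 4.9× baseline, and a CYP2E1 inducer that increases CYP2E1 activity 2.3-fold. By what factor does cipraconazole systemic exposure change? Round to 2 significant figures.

0.35

The CYP3A4 pathway (40% of clearance) rises to 4.9× activity: 0.4 × 4.9 = 1.96.
The CYP2E1 pathway (21% of clearance) is boosted to 2.3× activity: 0.21 × 2.3 = 0.483.
Non-CYP routes (39%) are unchanged.
Relative clearance = 1.96 + 0.483 + 0.39 = 2.833.
Net systemic exposure ratio = 1 / 2.833 = 0.35.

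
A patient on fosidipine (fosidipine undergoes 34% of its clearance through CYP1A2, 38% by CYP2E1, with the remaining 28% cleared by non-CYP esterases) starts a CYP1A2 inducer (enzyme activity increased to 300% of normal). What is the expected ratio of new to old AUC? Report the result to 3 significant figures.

The CYP1A2 pathway (34% of clearance) increases to 3× activity: 0.34 × 3 = 1.02.
CYP2E1 (38%) and the residual 28% are unaffected.
CL_new/CL_old = 1.02 + 0.38 + 0.28 = 1.68.
AUC ratio = CL_old/CL_new = 1 / 1.68 = 0.595.

0.595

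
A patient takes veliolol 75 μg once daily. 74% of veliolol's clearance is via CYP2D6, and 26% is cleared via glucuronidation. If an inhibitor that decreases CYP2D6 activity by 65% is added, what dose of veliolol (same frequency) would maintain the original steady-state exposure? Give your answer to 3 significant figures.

38.9 μg

The CYP2D6 pathway (74% of clearance) drops to 0.35× activity: 0.74 × 0.35 = 0.259.
The remaining 26% of clearance is unaffected.
Relative clearance = 0.259 + 0.26 = 0.519.
Css,avg = (dose rate)/CL, so holding Css fixed requires dose ∝ CL: 75 × 0.519 = 38.9 μg.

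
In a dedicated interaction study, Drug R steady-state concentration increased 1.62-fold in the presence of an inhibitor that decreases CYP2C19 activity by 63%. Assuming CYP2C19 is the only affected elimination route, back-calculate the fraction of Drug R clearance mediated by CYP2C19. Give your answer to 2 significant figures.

Write x for the fraction cleared via CYP2C19. The observed steady-state concentration change means clearance fell to 1/1.62 = 0.6173 of baseline.
Setting x·0.37 + (1 − x) = 0.6173 and solving: x = (0.6173 − 1)/(0.37 − 1) = 0.61.

0.61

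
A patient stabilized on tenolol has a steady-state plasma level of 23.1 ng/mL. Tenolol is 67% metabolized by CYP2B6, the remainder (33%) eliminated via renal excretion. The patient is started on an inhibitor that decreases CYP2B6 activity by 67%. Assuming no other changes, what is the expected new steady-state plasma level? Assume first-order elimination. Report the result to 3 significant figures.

41.9 ng/mL

The CYP2B6 pathway (67% of clearance) is reduced to 0.33× activity: 0.67 × 0.33 = 0.2211.
The remaining 33% of clearance is unaffected.
New clearance relative to baseline: 0.2211 + 0.33 = 0.5511.
New steady-state plasma level = baseline ÷ relative clearance = 23.1 / 0.5511 = 41.9 ng/mL.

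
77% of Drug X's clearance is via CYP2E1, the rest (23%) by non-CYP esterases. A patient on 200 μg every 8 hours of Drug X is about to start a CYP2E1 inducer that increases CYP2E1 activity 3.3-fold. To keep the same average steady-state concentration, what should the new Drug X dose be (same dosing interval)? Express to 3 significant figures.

554 μg

CYP2E1: 0.77 × 3.3 = 2.541
Other: 0.23 (unchanged)
CL_new/CL_old = 2.541 + 0.23 = 2.771.
Exposure is unchanged when dose changes in proportion to clearance. New dose = 200 μg × 2.771 = 554 μg.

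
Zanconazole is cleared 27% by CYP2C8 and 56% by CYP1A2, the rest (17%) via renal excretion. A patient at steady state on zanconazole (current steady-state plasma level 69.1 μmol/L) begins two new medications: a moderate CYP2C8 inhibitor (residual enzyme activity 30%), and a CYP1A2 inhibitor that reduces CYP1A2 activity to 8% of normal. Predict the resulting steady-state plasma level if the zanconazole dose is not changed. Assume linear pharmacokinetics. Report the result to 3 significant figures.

234 μmol/L

The CYP2C8 pathway (27% of clearance) falls to 0.3× activity: 0.27 × 0.3 = 0.081.
The CYP1A2 pathway (56% of clearance) drops to 0.08× activity: 0.56 × 0.08 = 0.0448.
The remaining 17% of clearance is unaffected.
CL_new/CL_old = 0.081 + 0.0448 + 0.17 = 0.2958.
Steady-state plasma level ∝ 1/CL: new value = 69.1 / 0.2958 = 234 μmol/L.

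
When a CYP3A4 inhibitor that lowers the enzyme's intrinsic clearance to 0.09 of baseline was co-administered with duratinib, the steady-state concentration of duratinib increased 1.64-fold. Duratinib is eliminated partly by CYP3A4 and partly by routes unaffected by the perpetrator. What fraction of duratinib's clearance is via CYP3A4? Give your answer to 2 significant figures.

0.43

Write x for the fraction cleared via CYP3A4. The observed steady-state concentration change means clearance fell to 1/1.64 = 0.6098 of baseline.
Setting x·0.09 + (1 − x) = 0.6098 and solving: x = (0.6098 − 1)/(0.09 − 1) = 0.43.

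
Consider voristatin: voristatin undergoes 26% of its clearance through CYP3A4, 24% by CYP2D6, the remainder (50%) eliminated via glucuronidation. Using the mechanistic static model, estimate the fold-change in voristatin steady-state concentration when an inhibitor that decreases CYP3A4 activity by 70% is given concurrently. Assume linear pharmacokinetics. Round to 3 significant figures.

The CYP3A4 pathway (26% of clearance) drops to 0.3× activity: 0.26 × 0.3 = 0.078.
CYP2D6 (24%) and the residual 50% are unaffected.
CL_new/CL_old = 0.078 + 0.24 + 0.5 = 0.818.
Steady-state concentration ratio = CL_old/CL_new = 1 / 0.818 = 1.22.

1.22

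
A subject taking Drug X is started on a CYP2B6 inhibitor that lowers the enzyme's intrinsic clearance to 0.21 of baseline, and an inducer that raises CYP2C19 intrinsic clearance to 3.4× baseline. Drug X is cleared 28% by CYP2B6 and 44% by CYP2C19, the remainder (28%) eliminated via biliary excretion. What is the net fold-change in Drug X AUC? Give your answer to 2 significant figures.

CYP2B6: 0.28 × 0.21 = 0.0588
CYP2C19: 0.44 × 3.4 = 1.496
Other: 0.28 (unchanged)
CL_new/CL_old = 0.0588 + 1.496 + 0.28 = 1.8348.
Because AUC varies inversely with clearance, the combined effect is 1 / 1.8348 = 0.55.

0.55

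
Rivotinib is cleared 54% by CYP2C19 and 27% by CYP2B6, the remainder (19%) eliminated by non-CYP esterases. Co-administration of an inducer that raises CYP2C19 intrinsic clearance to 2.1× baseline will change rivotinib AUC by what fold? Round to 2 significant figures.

0.63

The CYP2C19 pathway (54% of clearance) is boosted to 2.1× activity: 0.54 × 2.1 = 1.134.
CYP2B6 (27%) and the residual 19% are unaffected.
Relative clearance = 1.134 + 0.27 + 0.19 = 1.594.
AUC is inversely proportional to clearance, so the fold-change is 1 / 1.594 = 0.63.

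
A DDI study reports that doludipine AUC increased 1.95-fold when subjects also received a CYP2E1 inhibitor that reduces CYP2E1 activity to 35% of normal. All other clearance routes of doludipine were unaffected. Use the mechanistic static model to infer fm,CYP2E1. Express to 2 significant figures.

0.75

CL'/CL = 1 / 1.95 = 0.5128
0.35·fm + (1 − fm) = 0.5128
fm = (0.5128 − 1) / (0.35 − 1) = 0.75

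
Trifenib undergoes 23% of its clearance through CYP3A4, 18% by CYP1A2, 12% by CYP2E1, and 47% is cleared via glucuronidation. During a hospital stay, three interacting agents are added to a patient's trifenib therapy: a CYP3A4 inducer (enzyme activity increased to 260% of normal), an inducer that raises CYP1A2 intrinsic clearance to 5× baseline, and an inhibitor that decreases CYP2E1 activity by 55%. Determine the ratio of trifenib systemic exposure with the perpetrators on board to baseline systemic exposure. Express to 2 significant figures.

0.49

The CYP3A4 pathway (23% of clearance) rises to 2.6× activity: 0.23 × 2.6 = 0.598.
The CYP1A2 pathway (18% of clearance) is boosted to 5× activity: 0.18 × 5 = 0.9.
The CYP2E1 pathway (12% of clearance) drops to 0.45× activity: 0.12 × 0.45 = 0.054.
The remaining 47% of clearance is unaffected.
CL_new/CL_old = 0.598 + 0.9 + 0.054 + 0.47 = 2.022.
Systemic exposure ∝ 1/CL: fold-change = 1 / 2.022 = 0.49.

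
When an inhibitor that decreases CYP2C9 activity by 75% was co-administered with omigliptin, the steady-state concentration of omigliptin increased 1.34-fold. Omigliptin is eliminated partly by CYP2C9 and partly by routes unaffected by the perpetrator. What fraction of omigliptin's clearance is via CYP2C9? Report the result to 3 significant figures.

0.338

Let x = fm,CYP2C9. Because steady-state concentration ∝ 1/CL, relative clearance fell to 1/1.34 = 0.7463.
Setting x·0.25 + (1 − x) = 0.7463 and solving: x = (0.7463 − 1)/(0.25 − 1) = 0.338.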